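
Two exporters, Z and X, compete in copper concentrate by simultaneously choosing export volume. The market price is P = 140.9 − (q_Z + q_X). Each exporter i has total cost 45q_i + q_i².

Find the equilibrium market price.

Exporter Z's profit: π = q_Z(140.9 − (q_Z + q_X)) − 45q_Z − q_Z².
∂π/∂q_Z = 95.9 − 4q_Z − q_X = 0, so q_Z = 23.975 − 0.25q_X.
Setting q_Z = q_X in the reaction function: q_Z = 23.975 − 0.25q_Z, so q_Z = 23.975 / 1.25 = 19.18.
Equilibrium price: P = 140.9 − 38.36 = 102.54.

102.54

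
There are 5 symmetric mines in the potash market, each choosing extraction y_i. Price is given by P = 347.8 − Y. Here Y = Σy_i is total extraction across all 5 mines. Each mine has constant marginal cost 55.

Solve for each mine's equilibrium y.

48.8

A representative mine's profit is π_i = y_i(347.8 − Y) − 55y_i, with Y = y_i + Σ_{j≠i} y_j.
First-order condition: 292.8 − 2y_i − Σ_{j≠i} y_j = 0.
In a symmetric equilibrium every mine chooses the same y, so Σ_{j≠i} y_j = 4y. The condition becomes 292.8 − 6y = 0, giving y = 292.8/6 = 48.8.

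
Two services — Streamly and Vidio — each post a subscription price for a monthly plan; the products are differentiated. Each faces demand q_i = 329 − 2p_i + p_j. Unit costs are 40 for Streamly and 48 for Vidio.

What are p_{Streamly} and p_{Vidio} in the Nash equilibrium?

Streamly's profit: π = (p_{Streamly} − 40)(329 − 2p_{Streamly} + p_{Vidio}).
∂π/∂p_{Streamly} = 409 − 4p_{Streamly} + p_{Vidio} = 0 ⇒ p_{Streamly} = 102.25 + 0.25p_{Vidio}.
Similarly p_{Vidio} = 106.25 + 0.25p_{Streamly}.
Plugging p_{Vidio} into Streamly's best response: p_{Streamly} = 102.25 + 0.25(106.25 + 0.25p_{Streamly}) ⇒ 0.9375p_{Streamly} = 128.8125, so p_{Streamly} = 137.4.
Then p_{Vidio} = 106.25 + 0.25·137.4 = 140.6.

137.4, 140.6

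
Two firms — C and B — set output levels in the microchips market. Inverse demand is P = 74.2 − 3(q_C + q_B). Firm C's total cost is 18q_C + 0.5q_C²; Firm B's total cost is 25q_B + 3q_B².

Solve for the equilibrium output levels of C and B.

Firm C's profit: π = q_C(74.2 − 3(q_C + q_B)) − 18q_C − 0.5q_C².
∂π/∂q_C = 56.2 − 7q_C − 3q_B = 0, so q_C = 281/35 − (3/7)q_B.
For B: ∂π/∂q_B = 49.2 − 12q_B − 3q_C = 0 ⇒ q_B = 4.1 − 0.25q_C.
Solving the two reaction functions simultaneously: (1 − (−3/7)(−0.25))q_C = 281/35 − (3/7)·4.1, so (25/28)q_C = 439/70 and q_C = 7.024.
Then q_B = 4.1 − 0.25·7.024 = 2.344.

7.024, 2.344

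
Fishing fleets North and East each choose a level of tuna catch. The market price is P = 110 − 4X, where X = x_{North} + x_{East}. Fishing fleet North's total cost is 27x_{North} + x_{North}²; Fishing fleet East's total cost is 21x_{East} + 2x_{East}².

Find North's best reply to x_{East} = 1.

7.9

Fishing fleet North's profit: π = x_{North}(110 − 4(x_{North} + x_{East})) − 27x_{North} − x_{North}².
∂π/∂x_{North} = 83 − 10x_{North} − 4x_{East} = 0, so x_{North} = 8.3 − 0.4x_{East}.
At x_{East} = 1: x_{North} = 8.3 − 0.4·1 = 7.9.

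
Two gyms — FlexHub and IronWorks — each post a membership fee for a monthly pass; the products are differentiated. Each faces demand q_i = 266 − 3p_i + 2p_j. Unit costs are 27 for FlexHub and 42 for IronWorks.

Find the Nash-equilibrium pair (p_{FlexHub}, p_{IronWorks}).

FlexHub's profit: π = (p_{FlexHub} − 27)(266 − 3p_{FlexHub} + 2p_{IronWorks}).
∂π/∂p_{FlexHub} = 347 − 6p_{FlexHub} + 2p_{IronWorks} = 0 ⇒ p_{FlexHub} = 347/6 + (1/3)p_{IronWorks}.
Similarly p_{IronWorks} = 196/3 + (1/3)p_{FlexHub}.
Solving the two reaction functions simultaneously: (1 − (1/3)(1/3))p_{FlexHub} = 347/6 + (1/3)·(196/3), so (8/9)p_{FlexHub} = 1433/18 and p_{FlexHub} = 89.5625.
Then p_{IronWorks} = 196/3 + (1/3)·89.5625 = 95.1875.

89.5625, 95.1875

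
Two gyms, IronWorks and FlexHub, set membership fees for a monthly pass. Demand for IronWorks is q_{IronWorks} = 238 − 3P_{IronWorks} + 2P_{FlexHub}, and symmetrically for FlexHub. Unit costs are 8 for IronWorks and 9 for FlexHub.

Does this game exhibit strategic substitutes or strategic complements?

IronWorks's profit: π = (P_{IronWorks} − 8)(238 − 3P_{IronWorks} + 2P_{FlexHub}).
∂π/∂P_{IronWorks} = 262 − 6P_{IronWorks} + 2P_{FlexHub} = 0 ⇒ P_{IronWorks} = 131/3 + (1/3)P_{FlexHub}.
The best-response slope dP_{IronWorks}/dP_{FlexHub} = 1/3 > 0: the reaction function is upward-sloping, so the choices are strategic complements.

strategic complements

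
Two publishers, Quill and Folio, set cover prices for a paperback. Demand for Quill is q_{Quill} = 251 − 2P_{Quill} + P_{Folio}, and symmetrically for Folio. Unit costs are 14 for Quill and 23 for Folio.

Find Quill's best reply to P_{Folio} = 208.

121.75

Quill's profit: π = (P_{Quill} − 14)(251 − 2P_{Quill} + P_{Folio}).
∂π/∂P_{Quill} = 279 − 4P_{Quill} + P_{Folio} = 0 ⇒ P_{Quill} = 69.75 + 0.25P_{Folio}.
At P_{Folio} = 208: P_{Quill} = 69.75 + 0.25·208 = 121.75.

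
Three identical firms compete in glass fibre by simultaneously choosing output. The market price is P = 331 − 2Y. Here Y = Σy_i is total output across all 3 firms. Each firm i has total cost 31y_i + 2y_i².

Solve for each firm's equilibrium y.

A representative firm's profit is π_i = y_i(331 − 2Y) − 31y_i − 2y_i², with Y = y_i + Σ_{j≠i} y_j.
First-order condition: 300 − 8y_i − 2Σ_{j≠i} y_j = 0.
Imposing symmetry (y_j = y for all j) turns Σ_{j≠i} y_j into 2y, so 300 = 12y and y = 25.

25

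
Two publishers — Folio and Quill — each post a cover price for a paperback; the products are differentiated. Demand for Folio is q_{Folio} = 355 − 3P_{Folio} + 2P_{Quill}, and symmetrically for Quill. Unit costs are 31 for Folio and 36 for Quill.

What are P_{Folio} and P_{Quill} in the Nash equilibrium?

Folio's profit: π = (P_{Folio} − 31)(355 − 3P_{Folio} + 2P_{Quill}).
∂π/∂P_{Folio} = 448 − 6P_{Folio} + 2P_{Quill} = 0 ⇒ P_{Folio} = 224/3 + (1/3)P_{Quill}.
Similarly P_{Quill} = 463/6 + (1/3)P_{Folio}.
Substituting the second reaction function into the first: P_{Folio} = 224/3 + (1/3)(463/6 + (1/3)P_{Folio}), which gives (8/9)P_{Folio} = 1807/18 ⇒ P_{Folio} = 112.9375.
Then P_{Quill} = 463/6 + (1/3)·112.9375 = 114.8125.

112.9375, 114.8125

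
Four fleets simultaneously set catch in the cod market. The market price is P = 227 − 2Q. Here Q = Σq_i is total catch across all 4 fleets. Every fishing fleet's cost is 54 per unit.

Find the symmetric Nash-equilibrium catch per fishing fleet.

A representative fishing fleet's profit is π_i = q_i(227 − 2Q) − 54q_i, with Q = q_i + Σ_{j≠i} q_j.
First-order condition: 173 − 4q_i − 2Σ_{j≠i} q_j = 0.
In a symmetric equilibrium every fishing fleet chooses the same q, so Σ_{j≠i} q_j = 3q. The condition becomes 173 − 10q = 0, giving q = 173/10 = 17.3.

17.3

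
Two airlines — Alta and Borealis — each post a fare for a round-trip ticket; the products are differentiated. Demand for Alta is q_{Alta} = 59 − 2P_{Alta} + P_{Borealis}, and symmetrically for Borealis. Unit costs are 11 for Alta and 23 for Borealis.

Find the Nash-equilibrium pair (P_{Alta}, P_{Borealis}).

28.6, 33.4

Alta's profit: π = (P_{Alta} − 11)(59 − 2P_{Alta} + P_{Borealis}).
∂π/∂P_{Alta} = 81 − 4P_{Alta} + P_{Borealis} = 0 ⇒ P_{Alta} = 20.25 + 0.25P_{Borealis}.
Similarly P_{Borealis} = 26.25 + 0.25P_{Alta}.
Substituting the second reaction function into the first: P_{Alta} = 20.25 + 0.25(26.25 + 0.25P_{Alta}), which gives 0.9375P_{Alta} = 26.8125 ⇒ P_{Alta} = 28.6.
Then P_{Borealis} = 26.25 + 0.25·28.6 = 33.4.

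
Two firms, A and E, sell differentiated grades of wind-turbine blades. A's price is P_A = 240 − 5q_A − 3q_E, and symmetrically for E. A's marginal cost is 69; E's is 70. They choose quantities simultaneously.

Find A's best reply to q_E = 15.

Firm A's profit: π = q_A(240 − 5q_A − 3q_E) − 69q_A.
∂π/∂q_A = 171 − 10q_A − 3q_E = 0 ⇒ q_A = 17.1 − 0.3q_E.
At q_E = 15: q_A = 17.1 − 0.3·15 = 12.6.

12.6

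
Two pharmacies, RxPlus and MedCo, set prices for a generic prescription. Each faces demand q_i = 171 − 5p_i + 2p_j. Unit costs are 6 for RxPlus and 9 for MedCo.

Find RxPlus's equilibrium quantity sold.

RxPlus's profit: π = (p_{RxPlus} − 6)(171 − 5p_{RxPlus} + 2p_{MedCo}).
∂π/∂p_{RxPlus} = 201 − 10p_{RxPlus} + 2p_{MedCo} = 0 ⇒ p_{RxPlus} = 20.1 + 0.2p_{MedCo}.
Similarly p_{MedCo} = 21.6 + 0.2p_{RxPlus}.
Solving the two reaction functions simultaneously: (1 − (0.2)(0.2))p_{RxPlus} = 20.1 + 0.2·21.6, so 0.96p_{RxPlus} = 24.42 and p_{RxPlus} = 25.4375.
Then p_{MedCo} = 21.6 + 0.2·25.4375 = 26.6875.
q_{RxPlus} = 171 − 5·25.4375 + 2·26.6875 = 97.1875.

97.1875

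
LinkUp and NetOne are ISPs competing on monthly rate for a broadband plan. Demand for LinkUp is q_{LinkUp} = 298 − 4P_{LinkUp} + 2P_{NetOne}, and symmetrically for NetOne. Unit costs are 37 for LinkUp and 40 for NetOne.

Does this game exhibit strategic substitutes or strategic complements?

strategic complements

LinkUp's profit: π = (P_{LinkUp} − 37)(298 − 4P_{LinkUp} + 2P_{NetOne}).
∂π/∂P_{LinkUp} = 446 − 8P_{LinkUp} + 2P_{NetOne} = 0 ⇒ P_{LinkUp} = 55.75 + 0.25P_{NetOne}.
The best-response slope dP_{LinkUp}/dP_{NetOne} = 0.25 > 0: the reaction function is upward-sloping, so the choices are strategic complements.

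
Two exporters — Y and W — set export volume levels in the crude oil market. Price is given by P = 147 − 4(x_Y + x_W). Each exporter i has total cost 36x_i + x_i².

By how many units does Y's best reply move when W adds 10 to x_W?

Exporter Y's profit: π = x_Y(147 − 4(x_Y + x_W)) − 36x_Y − x_Y².
∂π/∂x_Y = 111 − 10x_Y − 4x_W = 0, so x_Y = 11.1 − 0.4x_W.
The reaction-function slope is −0.4, so a 10-unit rise in x_W moves x_Y by −0.4 × 10 = −4. Y's best response falls — the actions are strategic substitutes.

-4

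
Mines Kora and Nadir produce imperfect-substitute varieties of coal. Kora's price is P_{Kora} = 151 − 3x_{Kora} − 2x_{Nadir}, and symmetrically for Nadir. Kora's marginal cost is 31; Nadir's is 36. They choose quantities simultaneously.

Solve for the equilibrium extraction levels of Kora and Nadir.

15.3125, 14.0625

Mine Kora's profit: π = x_{Kora}(151 − 3x_{Kora} − 2x_{Nadir}) − 31x_{Kora}.
∂π/∂x_{Kora} = 120 − 6x_{Kora} − 2x_{Nadir} = 0 ⇒ x_{Kora} = 20 − (1/3)x_{Nadir}.
Similarly x_{Nadir} = 115/6 − (1/3)x_{Kora}.
Solving the two reaction functions simultaneously: (1 − (−1/3)(−1/3))x_{Kora} = 20 − (1/3)·(115/6), so (8/9)x_{Kora} = 245/18 and x_{Kora} = 15.3125.
Then x_{Nadir} = 115/6 − (1/3)·15.3125 = 14.0625.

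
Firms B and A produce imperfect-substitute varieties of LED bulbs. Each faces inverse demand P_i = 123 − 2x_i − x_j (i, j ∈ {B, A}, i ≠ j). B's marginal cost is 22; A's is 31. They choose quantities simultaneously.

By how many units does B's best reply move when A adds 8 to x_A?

Firm B's profit: π = x_B(123 − 2x_B − x_A) − 22x_B.
∂π/∂x_B = 101 − 4x_B − x_A = 0 ⇒ x_B = 25.25 − 0.25x_A.
The reaction-function slope is −0.25, so an 8-unit rise in x_A moves x_B by −0.25 × 8 = −2. B's best response falls — the actions are strategic substitutes.

-2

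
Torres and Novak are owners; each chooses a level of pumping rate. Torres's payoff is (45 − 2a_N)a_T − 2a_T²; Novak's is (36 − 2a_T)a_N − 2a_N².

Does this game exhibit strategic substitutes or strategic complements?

strategic substitutes

Expanding Torres's payoff: 45a_T − 2a_Na_T − 2a_T².
∂π/∂a_T = 45 − 2a_N − 4a_T = 0, so a_T = 11.25 − 0.5a_N.
The best-response slope da_T/da_N = −0.5 < 0: the reaction function is downward-sloping, so the choices are strategic substitutes.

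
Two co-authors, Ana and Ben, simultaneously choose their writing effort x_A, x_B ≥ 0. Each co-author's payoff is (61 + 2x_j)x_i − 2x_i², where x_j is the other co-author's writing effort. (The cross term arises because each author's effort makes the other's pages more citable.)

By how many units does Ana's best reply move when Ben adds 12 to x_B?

6

Ana's payoff is (61 + 2x_B)x_A − 2x_A².
∂π/∂x_A = 61 + 2x_B − 4x_A = 0, so x_A = 15.25 + 0.5x_B.
The reaction-function slope is 0.5, so a 12-unit rise in x_B moves x_A by 0.5 × 12 = 6. Ana's best response rises — the actions are strategic complements.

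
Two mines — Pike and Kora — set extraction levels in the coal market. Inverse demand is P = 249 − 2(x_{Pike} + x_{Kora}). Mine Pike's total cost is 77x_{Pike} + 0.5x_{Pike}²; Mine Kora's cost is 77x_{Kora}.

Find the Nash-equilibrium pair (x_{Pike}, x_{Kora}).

21.5, 32.25

Mine Pike's profit: π = x_{Pike}(249 − 2(x_{Pike} + x_{Kora})) − 77x_{Pike} − 0.5x_{Pike}².
∂π/∂x_{Pike} = 172 − 5x_{Pike} − 2x_{Kora} = 0, so x_{Pike} = 34.4 − 0.4x_{Kora}.
For Kora: ∂π/∂x_{Kora} = 172 − 4x_{Kora} − 2x_{Pike} = 0 ⇒ x_{Kora} = 43 − 0.5x_{Pike}.
Plugging x_{Kora} into Pike's best response: x_{Pike} = 34.4 − 0.4(43 − 0.5x_{Pike}) ⇒ 0.8x_{Pike} = 17.2, so x_{Pike} = 21.5.
Then x_{Kora} = 43 − 0.5·21.5 = 32.25.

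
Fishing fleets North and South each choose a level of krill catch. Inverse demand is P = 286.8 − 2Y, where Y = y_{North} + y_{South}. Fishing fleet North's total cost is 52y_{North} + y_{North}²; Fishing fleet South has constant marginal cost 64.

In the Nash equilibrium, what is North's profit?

Fishing fleet North's profit: π = y_{North}(286.8 − 2(y_{North} + y_{South})) − 52y_{North} − y_{North}².
∂π/∂y_{North} = 234.8 − 6y_{North} − 2y_{South} = 0, so y_{North} = 587/15 − (1/3)y_{South}.
For South: ∂π/∂y_{South} = 222.8 − 4y_{South} − 2y_{North} = 0 ⇒ y_{South} = 55.7 − 0.5y_{North}.
Solving the two reaction functions simultaneously: (1 − (−1/3)(−0.5))y_{North} = 587/15 − (1/3)·55.7, so (5/6)y_{North} = 617/30 and y_{North} = 24.68.
Then y_{South} = 55.7 − 0.5·24.68 = 43.36.
Price P = 286.8 − 2·68.04 = 150.72.
North's profit: (150.72 − 52)·24.68 − (24.68)² = 1827.3072.

1827.3072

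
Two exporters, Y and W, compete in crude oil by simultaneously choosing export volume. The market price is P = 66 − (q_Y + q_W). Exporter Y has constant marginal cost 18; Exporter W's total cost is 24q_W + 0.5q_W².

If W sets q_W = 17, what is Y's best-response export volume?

15.5

Exporter Y's profit: π = q_Y(66 − (q_Y + q_W)) − 18q_Y.
∂π/∂q_Y = 48 − 2q_Y − q_W = 0, so q_Y = 24 − 0.5q_W.
At q_W = 17: q_Y = 24 − 0.5·17 = 15.5.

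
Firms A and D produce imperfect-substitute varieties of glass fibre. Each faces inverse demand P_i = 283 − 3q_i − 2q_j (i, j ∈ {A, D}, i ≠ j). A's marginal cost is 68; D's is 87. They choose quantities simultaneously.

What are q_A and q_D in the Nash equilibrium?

Firm A's profit: π = q_A(283 − 3q_A − 2q_D) − 68q_A.
∂π/∂q_A = 215 − 6q_A − 2q_D = 0 ⇒ q_A = 215/6 − (1/3)q_D.
Similarly q_D = 98/3 − (1/3)q_A.
Substituting the second reaction function into the first: q_A = 215/6 − (1/3)(98/3 − (1/3)q_A), which gives (8/9)q_A = 449/18 ⇒ q_A = 28.0625.
Then q_D = 98/3 − (1/3)·28.0625 = 23.3125.

28.0625, 23.3125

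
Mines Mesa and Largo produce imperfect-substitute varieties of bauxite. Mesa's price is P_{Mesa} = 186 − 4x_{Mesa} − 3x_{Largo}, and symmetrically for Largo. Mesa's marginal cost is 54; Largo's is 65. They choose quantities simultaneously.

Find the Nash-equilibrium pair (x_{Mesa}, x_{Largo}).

Mine Mesa's profit: π = x_{Mesa}(186 − 4x_{Mesa} − 3x_{Largo}) − 54x_{Mesa}.
∂π/∂x_{Mesa} = 132 − 8x_{Mesa} − 3x_{Largo} = 0 ⇒ x_{Mesa} = 16.5 − 0.375x_{Largo}.
Similarly x_{Largo} = 15.125 − 0.375x_{Mesa}.
Solving the two reaction functions simultaneously: (1 − (−0.375)(−0.375))x_{Mesa} = 16.5 − 0.375·15.125, so (55/64)x_{Mesa} = 693/64 and x_{Mesa} = 12.6.
Then x_{Largo} = 15.125 − 0.375·12.6 = 10.4.

12.6, 10.4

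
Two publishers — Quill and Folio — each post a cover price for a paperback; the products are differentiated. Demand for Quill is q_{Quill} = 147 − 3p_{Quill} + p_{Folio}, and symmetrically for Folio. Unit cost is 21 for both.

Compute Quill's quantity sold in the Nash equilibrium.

Quill's profit: π = (p_{Quill} − 21)(147 − 3p_{Quill} + p_{Folio}).
∂π/∂p_{Quill} = 210 − 6p_{Quill} + p_{Folio} = 0 ⇒ p_{Quill} = 35 + (1/6)p_{Folio}.
By symmetry p_{Folio} = p_{Quill}; substituting into the reaction function, (5/6)p_{Quill} = 35 and p_{Quill} = 42.
q_{Quill} = 147 − 3·42 + 42 = 63.

63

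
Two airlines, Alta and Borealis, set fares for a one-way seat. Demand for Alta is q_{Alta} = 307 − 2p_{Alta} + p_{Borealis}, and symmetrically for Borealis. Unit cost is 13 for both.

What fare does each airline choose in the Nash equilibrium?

111

Alta's profit: π = (p_{Alta} − 13)(307 − 2p_{Alta} + p_{Borealis}).
∂π/∂p_{Alta} = 333 − 4p_{Alta} + p_{Borealis} = 0 ⇒ p_{Alta} = 83.25 + 0.25p_{Borealis}.
Setting p_{Alta} = p_{Borealis} in the reaction function: p_{Alta} = 83.25 + 0.25p_{Alta}, so p_{Alta} = 83.25 / 0.75 = 111.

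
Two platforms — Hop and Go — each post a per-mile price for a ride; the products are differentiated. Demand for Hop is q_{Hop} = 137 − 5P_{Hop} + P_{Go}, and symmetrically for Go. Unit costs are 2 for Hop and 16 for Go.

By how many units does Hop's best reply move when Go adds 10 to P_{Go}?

1

Hop's profit: π = (P_{Hop} − 2)(137 − 5P_{Hop} + P_{Go}).
∂π/∂P_{Hop} = 147 − 10P_{Hop} + P_{Go} = 0 ⇒ P_{Hop} = 14.7 + 0.1P_{Go}.
The reaction-function slope is 0.1, so a 10-unit rise in P_{Go} moves P_{Hop} by 0.1 × 10 = 1. Hop's best response rises — the actions are strategic complements.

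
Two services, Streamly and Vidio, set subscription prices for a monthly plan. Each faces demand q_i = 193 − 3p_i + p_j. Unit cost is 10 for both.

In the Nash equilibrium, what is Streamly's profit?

Streamly's profit: π = (p_{Streamly} − 10)(193 − 3p_{Streamly} + p_{Vidio}).
∂π/∂p_{Streamly} = 223 − 6p_{Streamly} + p_{Vidio} = 0 ⇒ p_{Streamly} = 223/6 + (1/6)p_{Vidio}.
Setting p_{Streamly} = p_{Vidio} in the reaction function: p_{Streamly} = 223/6 + (1/6)p_{Streamly}, so p_{Streamly} = (223/6) / (5/6) = 44.6.
q_{Streamly} = 193 − 3·44.6 + 44.6 = 103.8.
Profit = (44.6 − 10)·103.8 = 3591.48.

3591.48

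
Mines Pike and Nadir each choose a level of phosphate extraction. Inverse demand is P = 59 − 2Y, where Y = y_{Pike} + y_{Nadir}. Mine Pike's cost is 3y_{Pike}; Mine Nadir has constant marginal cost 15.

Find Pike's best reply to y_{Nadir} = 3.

Mine Pike's profit: π = y_{Pike}(59 − 2(y_{Pike} + y_{Nadir})) − 3y_{Pike}.
∂π/∂y_{Pike} = 56 − 4y_{Pike} − 2y_{Nadir} = 0, so y_{Pike} = 14 − 0.5y_{Nadir}.
At y_{Nadir} = 3: y_{Pike} = 14 − 0.5·3 = 12.5.

12.5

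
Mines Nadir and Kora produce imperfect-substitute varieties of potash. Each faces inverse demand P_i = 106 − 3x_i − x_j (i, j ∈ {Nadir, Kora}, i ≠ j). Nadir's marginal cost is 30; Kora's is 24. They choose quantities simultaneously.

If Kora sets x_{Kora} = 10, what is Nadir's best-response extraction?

Mine Nadir's profit: π = x_{Nadir}(106 − 3x_{Nadir} − x_{Kora}) − 30x_{Nadir}.
∂π/∂x_{Nadir} = 76 − 6x_{Nadir} − x_{Kora} = 0 ⇒ x_{Nadir} = 38/3 − (1/6)x_{Kora}.
At x_{Kora} = 10: x_{Nadir} = 38/3 − (1/6)·10 = 11.

11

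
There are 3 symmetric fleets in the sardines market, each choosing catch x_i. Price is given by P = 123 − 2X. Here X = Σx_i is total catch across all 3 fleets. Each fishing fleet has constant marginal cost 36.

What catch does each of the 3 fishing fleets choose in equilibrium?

A representative fishing fleet's profit is π_i = x_i(123 − 2X) − 36x_i, with X = x_i + Σ_{j≠i} x_j.
First-order condition: 87 − 4x_i − 2Σ_{j≠i} x_j = 0.
In a symmetric equilibrium every fishing fleet chooses the same x, so Σ_{j≠i} x_j = 2x. The condition becomes 87 − 8x = 0, giving x = 87/8 = 10.875.

10.875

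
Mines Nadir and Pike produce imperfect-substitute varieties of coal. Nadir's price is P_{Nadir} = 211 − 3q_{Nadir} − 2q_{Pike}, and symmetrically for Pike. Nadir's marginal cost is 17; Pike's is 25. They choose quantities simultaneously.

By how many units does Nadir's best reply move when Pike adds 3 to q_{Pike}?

Mine Nadir's profit: π = q_{Nadir}(211 − 3q_{Nadir} − 2q_{Pike}) − 17q_{Nadir}.
∂π/∂q_{Nadir} = 194 − 6q_{Nadir} − 2q_{Pike} = 0 ⇒ q_{Nadir} = 97/3 − (1/3)q_{Pike}.
The reaction-function slope is −1/3, so a 3-unit rise in q_{Pike} moves q_{Nadir} by −1/3 × 3 = −1. Nadir's best response falls — the actions are strategic substitutes.

-1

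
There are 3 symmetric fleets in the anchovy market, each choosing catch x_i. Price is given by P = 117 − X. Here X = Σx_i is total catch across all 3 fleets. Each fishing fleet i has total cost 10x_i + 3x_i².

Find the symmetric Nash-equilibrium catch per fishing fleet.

10.7

A representative fishing fleet's profit is π_i = x_i(117 − X) − 10x_i − 3x_i², with X = x_i + Σ_{j≠i} x_j.
First-order condition: 107 − 8x_i − Σ_{j≠i} x_j = 0.
In a symmetric equilibrium every fishing fleet chooses the same x, so Σ_{j≠i} x_j = 2x. The condition becomes 107 − 10x = 0, giving x = 107/10 = 10.7.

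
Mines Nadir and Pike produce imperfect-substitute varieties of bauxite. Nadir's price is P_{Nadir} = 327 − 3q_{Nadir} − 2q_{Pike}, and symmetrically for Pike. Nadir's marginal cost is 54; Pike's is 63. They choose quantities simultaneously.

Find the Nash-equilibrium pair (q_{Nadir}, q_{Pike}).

34.6875, 32.4375

Mine Nadir's profit: π = q_{Nadir}(327 − 3q_{Nadir} − 2q_{Pike}) − 54q_{Nadir}.
∂π/∂q_{Nadir} = 273 − 6q_{Nadir} − 2q_{Pike} = 0 ⇒ q_{Nadir} = 45.5 − (1/3)q_{Pike}.
Similarly q_{Pike} = 44 − (1/3)q_{Nadir}.
Plugging q_{Pike} into Nadir's best response: q_{Nadir} = 45.5 − (1/3)(44 − (1/3)q_{Nadir}) ⇒ (8/9)q_{Nadir} = 185/6, so q_{Nadir} = 34.6875.
Then q_{Pike} = 44 − (1/3)·34.6875 = 32.4375.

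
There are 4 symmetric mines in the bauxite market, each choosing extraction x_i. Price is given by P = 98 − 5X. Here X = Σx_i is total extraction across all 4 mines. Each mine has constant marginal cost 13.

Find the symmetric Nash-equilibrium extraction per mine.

3.4

A representative mine's profit is π_i = x_i(98 − 5X) − 13x_i, with X = x_i + Σ_{j≠i} x_j.
First-order condition: 85 − 10x_i − 5Σ_{j≠i} x_j = 0.
Imposing symmetry (x_j = x for all j) turns Σ_{j≠i} x_j into 3x, so 85 = 25x and x = 3.4.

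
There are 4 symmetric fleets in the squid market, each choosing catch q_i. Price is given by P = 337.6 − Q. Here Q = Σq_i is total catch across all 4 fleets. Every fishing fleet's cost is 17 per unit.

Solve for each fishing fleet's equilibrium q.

64.12

A representative fishing fleet's profit is π_i = q_i(337.6 − Q) − 17q_i, with Q = q_i + Σ_{j≠i} q_j.
First-order condition: 320.6 − 2q_i − Σ_{j≠i} q_j = 0.
Imposing symmetry (q_j = q for all j) turns Σ_{j≠i} q_j into 3q, so 320.6 = 5q and q = 64.12.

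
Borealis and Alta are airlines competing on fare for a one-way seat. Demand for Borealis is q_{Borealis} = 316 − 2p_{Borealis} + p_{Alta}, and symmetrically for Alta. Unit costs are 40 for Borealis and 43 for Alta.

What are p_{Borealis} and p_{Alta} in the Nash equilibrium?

132.4, 133.6

Borealis's profit: π = (p_{Borealis} − 40)(316 − 2p_{Borealis} + p_{Alta}).
∂π/∂p_{Borealis} = 396 − 4p_{Borealis} + p_{Alta} = 0 ⇒ p_{Borealis} = 99 + 0.25p_{Alta}.
Similarly p_{Alta} = 100.5 + 0.25p_{Borealis}.
Solving the two reaction functions simultaneously: (1 − (0.25)(0.25))p_{Borealis} = 99 + 0.25·100.5, so 0.9375p_{Borealis} = 124.125 and p_{Borealis} = 132.4.
Then p_{Alta} = 100.5 + 0.25·132.4 = 133.6.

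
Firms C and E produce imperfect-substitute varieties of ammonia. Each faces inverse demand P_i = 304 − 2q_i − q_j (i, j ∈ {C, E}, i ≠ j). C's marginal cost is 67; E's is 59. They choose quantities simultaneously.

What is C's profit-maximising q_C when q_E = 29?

52

Firm C's profit: π = q_C(304 − 2q_C − q_E) − 67q_C.
∂π/∂q_C = 237 − 4q_C − q_E = 0 ⇒ q_C = 59.25 − 0.25q_E.
At q_E = 29: q_C = 59.25 − 0.25·29 = 52.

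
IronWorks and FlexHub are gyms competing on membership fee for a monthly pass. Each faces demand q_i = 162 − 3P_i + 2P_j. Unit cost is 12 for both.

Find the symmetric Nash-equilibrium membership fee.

49.5

IronWorks's profit: π = (P_{IronWorks} − 12)(162 − 3P_{IronWorks} + 2P_{FlexHub}).
∂π/∂P_{IronWorks} = 198 − 6P_{IronWorks} + 2P_{FlexHub} = 0 ⇒ P_{IronWorks} = 33 + (1/3)P_{FlexHub}.
By symmetry P_{FlexHub} = P_{IronWorks}; substituting into the reaction function, (2/3)P_{IronWorks} = 33 and P_{IronWorks} = 49.5.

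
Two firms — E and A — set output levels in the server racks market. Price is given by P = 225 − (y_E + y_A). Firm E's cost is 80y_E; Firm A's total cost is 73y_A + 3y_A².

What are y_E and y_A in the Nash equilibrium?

67.2, 10.6

Firm E's profit: π = y_E(225 − (y_E + y_A)) − 80y_E.
∂π/∂y_E = 145 − 2y_E − y_A = 0, so y_E = 72.5 − 0.5y_A.
For A: ∂π/∂y_A = 152 − 8y_A − y_E = 0 ⇒ y_A = 19 − 0.125y_E.
Substituting the second reaction function into the first: y_E = 72.5 − 0.5(19 − 0.125y_E), which gives 0.9375y_E = 63 ⇒ y_E = 67.2.
Then y_A = 19 − 0.125·67.2 = 10.6.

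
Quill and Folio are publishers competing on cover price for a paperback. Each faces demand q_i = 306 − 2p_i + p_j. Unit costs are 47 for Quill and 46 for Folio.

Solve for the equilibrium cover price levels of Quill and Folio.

133.2, 132.8

Quill's profit: π = (p_{Quill} − 47)(306 − 2p_{Quill} + p_{Folio}).
∂π/∂p_{Quill} = 400 − 4p_{Quill} + p_{Folio} = 0 ⇒ p_{Quill} = 100 + 0.25p_{Folio}.
Similarly p_{Folio} = 99.5 + 0.25p_{Quill}.
Plugging p_{Folio} into Quill's best response: p_{Quill} = 100 + 0.25(99.5 + 0.25p_{Quill}) ⇒ 0.9375p_{Quill} = 124.875, so p_{Quill} = 133.2.
Then p_{Folio} = 99.5 + 0.25·133.2 = 132.8.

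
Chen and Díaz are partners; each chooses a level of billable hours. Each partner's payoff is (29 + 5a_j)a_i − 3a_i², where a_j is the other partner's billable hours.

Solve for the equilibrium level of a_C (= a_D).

Chen's payoff is (29 + 5a_D)a_C − 3a_C².
∂π/∂a_C = 29 + 5a_D − 6a_C = 0, so a_C = 29/6 + (5/6)a_D.
Setting a_C = a_D in the reaction function: a_C = 29/6 + (5/6)a_C, so a_C = (29/6) / (1/6) = 29.

29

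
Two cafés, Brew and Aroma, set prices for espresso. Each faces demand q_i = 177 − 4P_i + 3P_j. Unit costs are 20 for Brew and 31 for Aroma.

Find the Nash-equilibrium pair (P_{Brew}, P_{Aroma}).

Brew's profit: π = (P_{Brew} − 20)(177 − 4P_{Brew} + 3P_{Aroma}).
∂π/∂P_{Brew} = 257 − 8P_{Brew} + 3P_{Aroma} = 0 ⇒ P_{Brew} = 32.125 + 0.375P_{Aroma}.
Similarly P_{Aroma} = 37.625 + 0.375P_{Brew}.
Substituting the second reaction function into the first: P_{Brew} = 32.125 + 0.375(37.625 + 0.375P_{Brew}), which gives (55/64)P_{Brew} = 2959/64 ⇒ P_{Brew} = 53.8.
Then P_{Aroma} = 37.625 + 0.375·53.8 = 57.8.

53.8, 57.8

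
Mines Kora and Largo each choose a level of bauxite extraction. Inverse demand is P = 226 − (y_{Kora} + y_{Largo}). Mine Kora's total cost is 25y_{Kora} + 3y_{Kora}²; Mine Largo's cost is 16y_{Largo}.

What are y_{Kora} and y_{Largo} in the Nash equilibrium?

12.8, 98.6

Mine Kora's profit: π = y_{Kora}(226 − (y_{Kora} + y_{Largo})) − 25y_{Kora} − 3y_{Kora}².
∂π/∂y_{Kora} = 201 − 8y_{Kora} − y_{Largo} = 0, so y_{Kora} = 25.125 − 0.125y_{Largo}.
For Largo: ∂π/∂y_{Largo} = 210 − 2y_{Largo} − y_{Kora} = 0 ⇒ y_{Largo} = 105 − 0.5y_{Kora}.
Solving the two reaction functions simultaneously: (1 − (−0.125)(−0.5))y_{Kora} = 25.125 − 0.125·105, so 0.9375y_{Kora} = 12 and y_{Kora} = 12.8.
Then y_{Largo} = 105 − 0.5·12.8 = 98.6.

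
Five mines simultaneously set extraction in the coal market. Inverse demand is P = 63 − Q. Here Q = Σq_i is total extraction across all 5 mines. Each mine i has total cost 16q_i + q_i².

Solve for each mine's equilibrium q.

A representative mine's profit is π_i = q_i(63 − Q) − 16q_i − q_i², with Q = q_i + Σ_{j≠i} q_j.
First-order condition: 47 − 4q_i − Σ_{j≠i} q_j = 0.
Imposing symmetry (q_j = q for all j) turns Σ_{j≠i} q_j into 4q, so 47 = 8q and q = 5.875.

5.875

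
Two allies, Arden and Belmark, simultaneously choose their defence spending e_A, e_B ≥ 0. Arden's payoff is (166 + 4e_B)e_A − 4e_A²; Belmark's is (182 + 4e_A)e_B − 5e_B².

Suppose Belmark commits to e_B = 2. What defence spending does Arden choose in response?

Expanding Arden's payoff: 166e_A + 4e_Be_A − 4e_A².
∂π/∂e_A = 166 + 4e_B − 8e_A = 0, so e_A = 20.75 + 0.5e_B.
At e_B = 2: e_A = 20.75 + 0.5·2 = 21.75.

21.75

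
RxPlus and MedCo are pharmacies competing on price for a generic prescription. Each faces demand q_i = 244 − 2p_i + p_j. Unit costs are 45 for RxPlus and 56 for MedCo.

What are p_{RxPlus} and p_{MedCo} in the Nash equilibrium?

RxPlus's profit: π = (p_{RxPlus} − 45)(244 − 2p_{RxPlus} + p_{MedCo}).
∂π/∂p_{RxPlus} = 334 − 4p_{RxPlus} + p_{MedCo} = 0 ⇒ p_{RxPlus} = 83.5 + 0.25p_{MedCo}.
Similarly p_{MedCo} = 89 + 0.25p_{RxPlus}.
Solving the two reaction functions simultaneously: (1 − (0.25)(0.25))p_{RxPlus} = 83.5 + 0.25·89, so 0.9375p_{RxPlus} = 105.75 and p_{RxPlus} = 112.8.
Then p_{MedCo} = 89 + 0.25·112.8 = 117.2.

112.8, 117.2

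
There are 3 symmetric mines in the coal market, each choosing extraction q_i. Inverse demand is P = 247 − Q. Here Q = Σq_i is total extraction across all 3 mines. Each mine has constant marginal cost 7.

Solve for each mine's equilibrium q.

A representative mine's profit is π_i = q_i(247 − Q) − 7q_i, with Q = q_i + Σ_{j≠i} q_j.
First-order condition: 240 − 2q_i − Σ_{j≠i} q_j = 0.
In a symmetric equilibrium every mine chooses the same q, so Σ_{j≠i} q_j = 2q. The condition becomes 240 − 4q = 0, giving q = 240/4 = 60.

60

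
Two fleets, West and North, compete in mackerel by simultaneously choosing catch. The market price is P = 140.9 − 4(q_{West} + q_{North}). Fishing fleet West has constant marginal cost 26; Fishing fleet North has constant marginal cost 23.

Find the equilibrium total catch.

19.4

Fishing fleet West's profit: π = q_{West}(140.9 − 4(q_{West} + q_{North})) − 26q_{West}.
∂π/∂q_{West} = 114.9 − 8q_{West} − 4q_{North} = 0, so q_{West} = 14.3625 − 0.5q_{North}.
By the same steps for North: q_{North} = 14.7375 − 0.5q_{West}.
Plugging q_{North} into West's best response: q_{West} = 14.3625 − 0.5(14.7375 − 0.5q_{West}) ⇒ 0.75q_{West} = 1119/160, so q_{West} = 9.325.
Then q_{North} = 14.7375 − 0.5·9.325 = 10.075.
Total catch: 9.325 + 10.075 = 19.4.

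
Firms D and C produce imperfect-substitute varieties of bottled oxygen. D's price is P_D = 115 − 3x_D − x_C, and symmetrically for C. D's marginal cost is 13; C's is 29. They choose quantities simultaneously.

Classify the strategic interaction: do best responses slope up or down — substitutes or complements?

Firm D's profit: π = x_D(115 − 3x_D − x_C) − 13x_D.
∂π/∂x_D = 102 − 6x_D − x_C = 0 ⇒ x_D = 17 − (1/6)x_C.
The best-response slope dx_D/dx_C = −1/6 < 0: the reaction function is downward-sloping, so the choices are strategic substitutes.

strategic substitutes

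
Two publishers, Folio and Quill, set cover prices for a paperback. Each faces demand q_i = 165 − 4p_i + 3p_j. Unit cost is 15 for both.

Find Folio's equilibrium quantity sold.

120

Folio's profit: π = (p_{Folio} − 15)(165 − 4p_{Folio} + 3p_{Quill}).
∂π/∂p_{Folio} = 225 − 8p_{Folio} + 3p_{Quill} = 0 ⇒ p_{Folio} = 28.125 + 0.375p_{Quill}.
The game is symmetric, so in equilibrium p_{Quill} = p_{Folio}: the reaction function gives 0.625p_{Folio} = 28.125, hence p_{Folio} = 45.
q_{Folio} = 165 − 4·45 + 3·45 = 120.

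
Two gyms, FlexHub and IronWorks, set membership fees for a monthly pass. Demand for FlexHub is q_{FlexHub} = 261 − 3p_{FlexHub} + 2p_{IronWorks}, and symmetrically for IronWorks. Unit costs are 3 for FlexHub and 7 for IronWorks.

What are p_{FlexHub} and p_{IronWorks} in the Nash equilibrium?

68.25, 69.75

FlexHub's profit: π = (p_{FlexHub} − 3)(261 − 3p_{FlexHub} + 2p_{IronWorks}).
∂π/∂p_{FlexHub} = 270 − 6p_{FlexHub} + 2p_{IronWorks} = 0 ⇒ p_{FlexHub} = 45 + (1/3)p_{IronWorks}.
Similarly p_{IronWorks} = 47 + (1/3)p_{FlexHub}.
Solving the two reaction functions simultaneously: (1 − (1/3)(1/3))p_{FlexHub} = 45 + (1/3)·47, so (8/9)p_{FlexHub} = 182/3 and p_{FlexHub} = 68.25.
Then p_{IronWorks} = 47 + (1/3)·68.25 = 69.75.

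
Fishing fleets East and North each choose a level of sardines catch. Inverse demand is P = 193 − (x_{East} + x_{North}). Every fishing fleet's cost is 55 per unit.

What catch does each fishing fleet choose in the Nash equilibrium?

46

Fishing fleet East's profit: π = x_{East}(193 − (x_{East} + x_{North})) − 55x_{East}.
∂π/∂x_{East} = 138 − 2x_{East} − x_{North} = 0, so x_{East} = 69 − 0.5x_{North}.
The game is symmetric, so in equilibrium x_{North} = x_{East}: the reaction function gives 1.5x_{East} = 69, hence x_{East} = 46.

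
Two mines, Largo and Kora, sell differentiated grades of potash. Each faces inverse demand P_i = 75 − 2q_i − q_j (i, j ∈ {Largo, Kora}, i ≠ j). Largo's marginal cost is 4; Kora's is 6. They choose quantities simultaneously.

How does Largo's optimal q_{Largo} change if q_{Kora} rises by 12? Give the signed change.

Mine Largo's profit: π = q_{Largo}(75 − 2q_{Largo} − q_{Kora}) − 4q_{Largo}.
∂π/∂q_{Largo} = 71 − 4q_{Largo} − q_{Kora} = 0 ⇒ q_{Largo} = 17.75 − 0.25q_{Kora}.
The reaction-function slope is −0.25, so a 12-unit rise in q_{Kora} moves q_{Largo} by −0.25 × 12 = −3. Largo's best response falls — the actions are strategic substitutes.

-3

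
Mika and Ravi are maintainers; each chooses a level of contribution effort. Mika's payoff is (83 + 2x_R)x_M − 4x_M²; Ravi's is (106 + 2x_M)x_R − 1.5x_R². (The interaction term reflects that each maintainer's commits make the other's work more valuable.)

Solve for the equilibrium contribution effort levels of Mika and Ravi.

Expanding Mika's payoff: 83x_M + 2x_Rx_M − 4x_M².
∂π/∂x_M = 83 + 2x_R − 8x_M = 0, so x_M = 10.375 + 0.25x_R.
Likewise for Ravi: x_R = 106/3 + (2/3)x_M.
Substituting the second reaction function into the first: x_M = 10.375 + 0.25(106/3 + (2/3)x_M), which gives (5/6)x_M = 461/24 ⇒ x_M = 23.05.
Then x_R = 106/3 + (2/3)·23.05 = 50.7.

23.05, 50.7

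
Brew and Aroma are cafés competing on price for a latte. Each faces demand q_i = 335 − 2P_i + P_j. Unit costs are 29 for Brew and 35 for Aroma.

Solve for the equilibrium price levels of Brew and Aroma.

131.8, 134.2

Brew's profit: π = (P_{Brew} − 29)(335 − 2P_{Brew} + P_{Aroma}).
∂π/∂P_{Brew} = 393 − 4P_{Brew} + P_{Aroma} = 0 ⇒ P_{Brew} = 98.25 + 0.25P_{Aroma}.
Similarly P_{Aroma} = 101.25 + 0.25P_{Brew}.
Substituting the second reaction function into the first: P_{Brew} = 98.25 + 0.25(101.25 + 0.25P_{Brew}), which gives 0.9375P_{Brew} = 123.5625 ⇒ P_{Brew} = 131.8.
Then P_{Aroma} = 101.25 + 0.25·131.8 = 134.2.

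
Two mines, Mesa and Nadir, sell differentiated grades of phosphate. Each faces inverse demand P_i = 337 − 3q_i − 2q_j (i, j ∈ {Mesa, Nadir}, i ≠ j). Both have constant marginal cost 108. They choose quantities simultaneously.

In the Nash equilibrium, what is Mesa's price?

Mine Mesa's profit: π = q_{Mesa}(337 − 3q_{Mesa} − 2q_{Nadir}) − 108q_{Mesa}.
∂π/∂q_{Mesa} = 229 − 6q_{Mesa} − 2q_{Nadir} = 0 ⇒ q_{Mesa} = 229/6 − (1/3)q_{Nadir}.
Setting q_{Mesa} = q_{Nadir} in the reaction function: q_{Mesa} = 229/6 − (1/3)q_{Mesa}, so q_{Mesa} = (229/6) / (4/3) = 28.625.
P_{Mesa} = 337 − 3·28.625 − 2·28.625 = 193.875.

193.875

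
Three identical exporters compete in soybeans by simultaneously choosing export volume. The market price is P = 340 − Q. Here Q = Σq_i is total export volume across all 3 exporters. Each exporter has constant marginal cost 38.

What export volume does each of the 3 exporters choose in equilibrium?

A representative exporter's profit is π_i = q_i(340 − Q) − 38q_i, with Q = q_i + Σ_{j≠i} q_j.
First-order condition: 302 − 2q_i − Σ_{j≠i} q_j = 0.
In a symmetric equilibrium every exporter chooses the same q, so Σ_{j≠i} q_j = 2q. The condition becomes 302 − 4q = 0, giving q = 302/4 = 75.5.

75.5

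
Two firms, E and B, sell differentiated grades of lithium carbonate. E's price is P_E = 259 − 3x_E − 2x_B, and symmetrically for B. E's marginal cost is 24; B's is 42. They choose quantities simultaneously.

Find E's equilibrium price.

Firm E's profit: π = x_E(259 − 3x_E − 2x_B) − 24x_E.
∂π/∂x_E = 235 − 6x_E − 2x_B = 0 ⇒ x_E = 235/6 − (1/3)x_B.
Similarly x_B = 217/6 − (1/3)x_E.
Plugging x_B into E's best response: x_E = 235/6 − (1/3)(217/6 − (1/3)x_E) ⇒ (8/9)x_E = 244/9, so x_E = 30.5.
Then x_B = 217/6 − (1/3)·30.5 = 26.
P_E = 259 − 3·30.5 − 2·26 = 115.5.

115.5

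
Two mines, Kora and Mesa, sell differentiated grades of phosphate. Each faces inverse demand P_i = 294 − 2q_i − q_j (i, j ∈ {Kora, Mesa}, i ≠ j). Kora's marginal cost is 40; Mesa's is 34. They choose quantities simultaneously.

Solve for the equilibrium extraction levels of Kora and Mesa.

Mine Kora's profit: π = q_{Kora}(294 − 2q_{Kora} − q_{Mesa}) − 40q_{Kora}.
∂π/∂q_{Kora} = 254 − 4q_{Kora} − q_{Mesa} = 0 ⇒ q_{Kora} = 63.5 − 0.25q_{Mesa}.
Similarly q_{Mesa} = 65 − 0.25q_{Kora}.
Solving the two reaction functions simultaneously: (1 − (−0.25)(−0.25))q_{Kora} = 63.5 − 0.25·65, so 0.9375q_{Kora} = 47.25 and q_{Kora} = 50.4.
Then q_{Mesa} = 65 − 0.25·50.4 = 52.4.

50.4, 52.4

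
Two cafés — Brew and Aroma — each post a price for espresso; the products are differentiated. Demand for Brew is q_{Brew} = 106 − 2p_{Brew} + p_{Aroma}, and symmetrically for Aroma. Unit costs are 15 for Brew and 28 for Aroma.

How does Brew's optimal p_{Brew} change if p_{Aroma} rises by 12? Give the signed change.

3

Brew's profit: π = (p_{Brew} − 15)(106 − 2p_{Brew} + p_{Aroma}).
∂π/∂p_{Brew} = 136 − 4p_{Brew} + p_{Aroma} = 0 ⇒ p_{Brew} = 34 + 0.25p_{Aroma}.
The reaction-function slope is 0.25, so a 12-unit rise in p_{Aroma} moves p_{Brew} by 0.25 × 12 = 3. Brew's best response rises — the actions are strategic complements.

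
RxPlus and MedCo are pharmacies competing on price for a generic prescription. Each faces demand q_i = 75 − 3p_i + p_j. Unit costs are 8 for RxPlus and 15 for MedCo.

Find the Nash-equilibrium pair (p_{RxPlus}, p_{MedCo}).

RxPlus's profit: π = (p_{RxPlus} − 8)(75 − 3p_{RxPlus} + p_{MedCo}).
∂π/∂p_{RxPlus} = 99 − 6p_{RxPlus} + p_{MedCo} = 0 ⇒ p_{RxPlus} = 16.5 + (1/6)p_{MedCo}.
Similarly p_{MedCo} = 20 + (1/6)p_{RxPlus}.
Solving the two reaction functions simultaneously: (1 − (1/6)(1/6))p_{RxPlus} = 16.5 + (1/6)·20, so (35/36)p_{RxPlus} = 119/6 and p_{RxPlus} = 20.4.
Then p_{MedCo} = 20 + (1/6)·20.4 = 23.4.

20.4, 23.4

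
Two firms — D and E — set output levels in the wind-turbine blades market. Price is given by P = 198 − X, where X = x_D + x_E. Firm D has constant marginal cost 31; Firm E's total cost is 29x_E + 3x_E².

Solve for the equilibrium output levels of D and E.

77.8, 11.4

Firm D's profit: π = x_D(198 − (x_D + x_E)) − 31x_D.
∂π/∂x_D = 167 − 2x_D − x_E = 0, so x_D = 83.5 − 0.5x_E.
For E: ∂π/∂x_E = 169 − 8x_E − x_D = 0 ⇒ x_E = 21.125 − 0.125x_D.
Substituting the second reaction function into the first: x_D = 83.5 − 0.5(21.125 − 0.125x_D), which gives 0.9375x_D = 72.9375 ⇒ x_D = 77.8.
Then x_E = 21.125 − 0.125·77.8 = 11.4.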